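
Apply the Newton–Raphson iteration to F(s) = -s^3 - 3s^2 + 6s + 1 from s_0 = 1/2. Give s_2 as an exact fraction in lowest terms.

F'(s) = -3s^2 - 6s + 6.
F(1/2) = 25/8, F'(1/2) = 9/4, so s_1 = (1/2) - (25/8)/(9/4) = -8/9.
F(-8/9) = -4375/729, F'(-8/9) = 242/27, so s_2 = (-8/9) - (-4375/729)/(242/27) = -1433/6534.

-1433/6534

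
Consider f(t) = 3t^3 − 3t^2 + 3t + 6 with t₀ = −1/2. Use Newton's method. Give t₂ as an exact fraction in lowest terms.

−5762/7051

f'(t) = 9t^2 − 6t + 3.
f(−1/2) = 27/8, f'(−1/2) = 33/4, so t₁ = (−1/2) − (27/8)/(33/4) = −10/11.
f(−10/11) = −1944/1331, f'(−10/11) = 1923/121, so t₂ = (−10/11) − (−1944/1331)/(1923/121) = −5762/7051.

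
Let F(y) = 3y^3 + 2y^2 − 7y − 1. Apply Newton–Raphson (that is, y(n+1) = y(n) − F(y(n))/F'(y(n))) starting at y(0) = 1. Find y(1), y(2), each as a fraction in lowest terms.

y(1) = 3/2, y(2) = 103/77

F'(y) = 9y^2 + 4y − 7.
F(1) = −3, F'(1) = 6, so y(1) = 1 − (−3)/6 = 3/2.
F(3/2) = 25/8, F'(3/2) = 77/4, so y(2) = (3/2) − (25/8)/(77/4) = 103/77.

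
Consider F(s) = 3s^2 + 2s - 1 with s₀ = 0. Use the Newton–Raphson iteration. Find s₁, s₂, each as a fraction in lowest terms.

s₁ = 1/2, s₂ = 7/20

F'(s) = 6s + 2.
F(0) = -1, F'(0) = 2, so s₁ = 0 - (-1)/2 = 1/2.
F(1/2) = 3/4, F'(1/2) = 5, so s₂ = (1/2) - (3/4)/5 = 7/20.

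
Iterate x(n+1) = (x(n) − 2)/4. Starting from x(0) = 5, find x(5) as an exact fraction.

−677/1024

x(1) = (5 − 2)/4 = 3/4.
x(2) = ((3/4) − 2)/4 = −5/16.
x(3) = ((−5/16) − 2)/4 = −37/64.
x(4) = ((−37/64) − 2)/4 = −165/256.
x(5) = ((−165/256) − 2)/4 = −677/1024.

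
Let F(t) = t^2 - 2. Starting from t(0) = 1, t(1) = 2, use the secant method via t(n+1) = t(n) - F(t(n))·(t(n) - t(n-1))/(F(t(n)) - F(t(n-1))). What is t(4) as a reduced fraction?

58/41

F(1) = -1, F(2) = 2. t(2) = 2 - 2·(2 - 1)/(2 - (-1)) = 4/3.
F(2) = 2, F(4/3) = -2/9. t(3) = (4/3) - (-2/9)·((4/3) - 2)/((-2/9) - 2) = 7/5.
F(4/3) = -2/9, F(7/5) = -1/25. t(4) = (7/5) - (-1/25)·((7/5) - (4/3))/((-1/25) - (-2/9)) = 58/41.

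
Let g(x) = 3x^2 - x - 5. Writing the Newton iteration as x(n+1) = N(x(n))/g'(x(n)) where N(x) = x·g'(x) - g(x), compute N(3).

g'(x) = 6x - 1.
N(x) = x·g'(x) - g(x) = x·(6x - 1) - (3x^2 - x - 5) = 3x^2 + 5.
N(3) = 32.

32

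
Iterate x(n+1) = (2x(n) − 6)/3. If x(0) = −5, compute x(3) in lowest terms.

−154/27

x(1) = (2·(−5) − 6)/3 = −16/3.
x(2) = (2·(−16/3) − 6)/3 = −50/9.
x(3) = (2·(−50/9) − 6)/3 = −154/27.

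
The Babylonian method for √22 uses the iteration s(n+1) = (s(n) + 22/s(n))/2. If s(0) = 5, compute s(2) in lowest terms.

4409/940

s(1) = (5 + 22/5)/2 = 47/10.
s(2) = (47/10 + 22/(47/10))/2 = 4409/940.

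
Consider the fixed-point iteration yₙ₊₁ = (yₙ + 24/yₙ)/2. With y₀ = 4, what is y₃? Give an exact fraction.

4801/980

y₁ = (4 + 24/4)/2 = 5.
y₂ = (5 + 24/5)/2 = 49/10.
y₃ = (49/10 + 24/(49/10))/2 = 4801/980.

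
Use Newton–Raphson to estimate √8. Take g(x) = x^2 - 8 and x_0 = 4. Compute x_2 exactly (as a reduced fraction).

17/6

g'(x) = 2x.
g(4) = 8, g'(4) = 8, so x_1 = 4 - 8/8 = 3.
g(3) = 1, g'(3) = 6, so x_2 = 3 - 1/6 = 17/6.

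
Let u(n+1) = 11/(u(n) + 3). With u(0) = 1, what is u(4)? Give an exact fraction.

1243/592

u(1) = 11/(1 + 3) = 11/4.
u(2) = 11/(11/4 + 3) = 44/23.
u(3) = 11/(44/23 + 3) = 253/113.
u(4) = 11/(253/113 + 3) = 1243/592.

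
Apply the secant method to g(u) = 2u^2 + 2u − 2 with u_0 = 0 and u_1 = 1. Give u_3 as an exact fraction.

3/5

g(0) = −2, g(1) = 2. u_2 = 1 − 2·(1 − 0)/(2 − (−2)) = 1/2.
g(1) = 2, g(1/2) = −1/2. u_3 = (1/2) − (−1/2)·((1/2) − 1)/((−1/2) − 2) = 3/5.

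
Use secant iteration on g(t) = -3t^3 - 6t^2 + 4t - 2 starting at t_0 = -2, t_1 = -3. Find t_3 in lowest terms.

-40874/15917

g(-2) = -10, g(-3) = 13. t_2 = (-3) - 13·((-3) - (-2))/(13 - (-10)) = -56/23.
g(-3) = 13, g(-56/23) = -48750/12167. t_3 = (-56/23) - (-48750/12167)·((-56/23) - (-3))/((-48750/12167) - 13) = -40874/15917.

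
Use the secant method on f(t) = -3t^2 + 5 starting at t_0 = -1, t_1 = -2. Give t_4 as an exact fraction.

-421/326

f(-1) = 2, f(-2) = -7. t_2 = (-2) - (-7)·((-2) - (-1))/((-7) - 2) = -11/9.
f(-2) = -7, f(-11/9) = 14/27. t_3 = (-11/9) - (14/27)·((-11/9) - (-2))/((14/27) - (-7)) = -37/29.
f(-11/9) = 14/27, f(-37/29) = 98/841. t_4 = (-37/29) - (98/841)·((-37/29) - (-11/9))/((98/841) - (14/27)) = -421/326.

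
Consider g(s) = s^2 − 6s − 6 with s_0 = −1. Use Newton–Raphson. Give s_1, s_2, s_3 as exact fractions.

s_1 = −7/8, s_2 = −433/496, s_3 = −1663585/1905632

g'(s) = 2s − 6.
g(−1) = 1, g'(−1) = −8, so s_1 = (−1) − 1/(−8) = −7/8.
g(−7/8) = 1/64, g'(−7/8) = −31/4, so s_2 = (−7/8) − (1/64)/(−31/4) = −433/496.
g(−433/496) = 1/246016, g'(−433/496) = −1921/248, so s_3 = (−433/496) − (1/246016)/(−1921/248) = −1663585/1905632.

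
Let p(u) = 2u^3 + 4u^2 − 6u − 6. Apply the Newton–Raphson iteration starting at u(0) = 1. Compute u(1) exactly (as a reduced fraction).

7/4

p'(u) = 6u^2 + 8u − 6.
p(1) = −6, p'(1) = 8, so u(1) = 1 − (−6)/8 = 7/4.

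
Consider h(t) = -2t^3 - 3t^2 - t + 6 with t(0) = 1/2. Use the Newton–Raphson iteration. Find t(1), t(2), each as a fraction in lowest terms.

t(1) = 29/22, t(2) = 108475/102938

h'(t) = -6t^2 - 6t - 1.
h(1/2) = 9/2, h'(1/2) = -11/2, so t(1) = (1/2) - (9/2)/(-11/2) = 29/22.
h(29/22) = -6804/1331, h'(29/22) = -4679/242, so t(2) = (29/22) - (-6804/1331)/(-4679/242) = 108475/102938.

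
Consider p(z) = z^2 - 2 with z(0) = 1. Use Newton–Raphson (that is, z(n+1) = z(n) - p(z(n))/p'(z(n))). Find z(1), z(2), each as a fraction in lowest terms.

z(1) = 3/2, z(2) = 17/12

p'(z) = 2z.
p(1) = -1, p'(1) = 2, so z(1) = 1 - (-1)/2 = 3/2.
p(3/2) = 1/4, p'(3/2) = 3, so z(2) = (3/2) - (1/4)/3 = 17/12.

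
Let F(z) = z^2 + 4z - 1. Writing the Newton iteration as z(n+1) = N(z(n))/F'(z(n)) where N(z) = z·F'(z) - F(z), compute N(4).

F'(z) = 2z + 4.
N(z) = z·F'(z) - F(z) = z·(2z + 4) - (z^2 + 4z - 1) = z^2 + 1.
N(4) = 17.

17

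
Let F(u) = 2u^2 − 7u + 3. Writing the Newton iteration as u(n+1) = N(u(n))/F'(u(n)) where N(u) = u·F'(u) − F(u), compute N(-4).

29

F'(u) = 4u − 7.
N(u) = u·F'(u) − F(u) = u·(4u − 7) − (2u^2 − 7u + 3) = 2u^2 − 3.
N(-4) = 29.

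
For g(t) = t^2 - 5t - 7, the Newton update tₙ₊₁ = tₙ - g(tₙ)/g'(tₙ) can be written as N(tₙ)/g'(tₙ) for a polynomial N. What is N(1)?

g'(t) = 2t - 5.
N(t) = t·g'(t) - g(t) = t·(2t - 5) - (t^2 - 5t - 7) = t^2 + 7.
N(1) = 8.

8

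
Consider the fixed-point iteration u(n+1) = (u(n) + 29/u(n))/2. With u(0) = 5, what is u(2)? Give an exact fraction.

u(1) = (5 + 29/5)/2 = 27/5.
u(2) = (27/5 + 29/(27/5))/2 = 727/135.

727/135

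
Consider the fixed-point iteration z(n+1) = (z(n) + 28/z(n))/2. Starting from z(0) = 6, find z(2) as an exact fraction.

127/24

z(1) = (6 + 28/6)/2 = 16/3.
z(2) = (16/3 + 28/(16/3))/2 = 127/24.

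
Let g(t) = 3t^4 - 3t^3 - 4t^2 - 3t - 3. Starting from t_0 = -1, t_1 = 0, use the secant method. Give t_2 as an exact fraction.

g(-1) = 2, g(0) = -3. t_2 = 0 - (-3)·(0 - (-1))/((-3) - 2) = -3/5.

-3/5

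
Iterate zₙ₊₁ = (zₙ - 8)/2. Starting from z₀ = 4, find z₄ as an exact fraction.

-29/4

z₁ = (4 - 8)/2 = -2.
z₂ = ((-2) - 8)/2 = -5.
z₃ = ((-5) - 8)/2 = -13/2.
z₄ = ((-13/2) - 8)/2 = -29/4.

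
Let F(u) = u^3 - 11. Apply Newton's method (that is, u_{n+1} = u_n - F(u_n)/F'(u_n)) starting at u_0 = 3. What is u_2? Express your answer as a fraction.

765763/342225

F'(u) = 3u^2.
F(3) = 16, F'(3) = 27, so u_1 = 3 - 16/27 = 65/27.
F(65/27) = 58112/19683, F'(65/27) = 4225/243, so u_2 = (65/27) - (58112/19683)/(4225/243) = 765763/342225.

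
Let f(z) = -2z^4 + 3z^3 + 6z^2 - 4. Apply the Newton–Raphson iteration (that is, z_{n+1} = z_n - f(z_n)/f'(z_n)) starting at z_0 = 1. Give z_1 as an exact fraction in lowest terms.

10/13

f'(z) = -8z^3 + 9z^2 + 12z.
f(1) = 3, f'(1) = 13, so z_1 = 1 - 3/13 = 10/13.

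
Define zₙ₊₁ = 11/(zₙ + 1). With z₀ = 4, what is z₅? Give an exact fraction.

z₁ = 11/(4 + 1) = 11/5.
z₂ = 11/(11/5 + 1) = 55/16.
z₃ = 11/(55/16 + 1) = 176/71.
z₄ = 11/(176/71 + 1) = 781/247.
z₅ = 11/(781/247 + 1) = 2717/1028.

2717/1028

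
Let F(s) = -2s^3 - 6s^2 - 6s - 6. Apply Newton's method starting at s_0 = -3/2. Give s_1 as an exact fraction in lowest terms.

F'(s) = -6s^2 - 12s - 6.
F(-3/2) = -15/4, F'(-3/2) = -3/2, so s_1 = (-3/2) - (-15/4)/(-3/2) = -4.

-4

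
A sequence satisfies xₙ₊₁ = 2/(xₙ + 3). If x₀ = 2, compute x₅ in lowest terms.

x₁ = 2/(2 + 3) = 2/5.
x₂ = 2/(2/5 + 3) = 10/17.
x₃ = 2/(10/17 + 3) = 34/61.
x₄ = 2/(34/61 + 3) = 122/217.
x₅ = 2/(122/217 + 3) = 434/773.

434/773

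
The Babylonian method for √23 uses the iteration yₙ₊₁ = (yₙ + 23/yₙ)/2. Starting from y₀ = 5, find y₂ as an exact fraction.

y₁ = (5 + 23/5)/2 = 24/5.
y₂ = (24/5 + 23/(24/5))/2 = 1151/240.

1151/240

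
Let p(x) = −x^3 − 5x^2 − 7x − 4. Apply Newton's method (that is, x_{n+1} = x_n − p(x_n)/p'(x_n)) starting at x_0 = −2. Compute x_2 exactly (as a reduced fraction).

p'(x) = −3x^2 − 10x − 7.
p(−2) = −2, p'(−2) = 1, so x_1 = (−2) − (−2)/1 = 0.
p(0) = −4, p'(0) = −7, so x_2 = 0 − (−4)/(−7) = −4/7.

−4/7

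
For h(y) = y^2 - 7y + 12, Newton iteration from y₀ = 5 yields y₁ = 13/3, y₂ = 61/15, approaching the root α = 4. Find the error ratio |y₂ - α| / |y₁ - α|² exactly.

y₁ - α = 13/3 - 4 = 1/3, so |y₁ - α| = 1/3.
y₂ - α = 61/15 - 4 = 1/15, so |y₂ - α| = 1/15.
|y₁ - α|² = 1/9.
Ratio = (1/15) / (1/9) = 3/5.

3/5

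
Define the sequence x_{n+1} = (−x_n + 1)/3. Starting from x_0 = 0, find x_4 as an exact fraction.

x_1 = (−0 + 1)/3 = 1/3.
x_2 = (−(1/3) + 1)/3 = 2/9.
x_3 = (−(2/9) + 1)/3 = 7/27.
x_4 = (−(7/27) + 1)/3 = 20/81.

20/81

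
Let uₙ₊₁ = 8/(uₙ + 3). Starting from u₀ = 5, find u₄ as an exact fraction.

40/23

u₁ = 8/(5 + 3) = 1.
u₂ = 8/(1 + 3) = 2.
u₃ = 8/(2 + 3) = 8/5.
u₄ = 8/(8/5 + 3) = 40/23.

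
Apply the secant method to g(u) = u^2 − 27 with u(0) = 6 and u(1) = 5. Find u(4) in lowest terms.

g(6) = 9, g(5) = −2. u(2) = 5 − (−2)·(5 − 6)/((−2) − 9) = 57/11.
g(5) = −2, g(57/11) = −18/121. u(3) = (57/11) − (−18/121)·((57/11) − 5)/((−18/121) − (−2)) = 291/56.
g(57/11) = −18/121, g(291/56) = 9/3136. u(4) = (291/56) − (9/3136)·((291/56) − (57/11))/((9/3136) − (−18/121)) = 11073/2131.

11073/2131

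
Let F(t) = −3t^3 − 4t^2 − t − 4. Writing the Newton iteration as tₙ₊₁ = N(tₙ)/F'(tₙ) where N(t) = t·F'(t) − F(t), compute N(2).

−60

F'(t) = −9t^2 − 8t − 1.
N(t) = t·F'(t) − F(t) = t·(−9t^2 − 8t − 1) − (−3t^3 − 4t^2 − t − 4) = −6t^3 − 4t^2 + 4.
N(2) = −60.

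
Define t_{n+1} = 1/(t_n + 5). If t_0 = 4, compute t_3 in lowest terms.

46/239

t_1 = 1/(4 + 5) = 1/9.
t_2 = 1/(1/9 + 5) = 9/46.
t_3 = 1/(9/46 + 5) = 46/239.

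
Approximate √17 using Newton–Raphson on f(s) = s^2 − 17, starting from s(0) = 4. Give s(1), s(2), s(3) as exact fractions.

s(1) = 33/8, s(2) = 2177/528, s(3) = 9478657/2298912

f'(s) = 2s.
f(4) = −1, f'(4) = 8, so s(1) = 4 − (−1)/8 = 33/8.
f(33/8) = 1/64, f'(33/8) = 33/4, so s(2) = (33/8) − (1/64)/(33/4) = 2177/528.
f(2177/528) = 1/278784, f'(2177/528) = 2177/264, so s(3) = (2177/528) − (1/278784)/(2177/264) = 9478657/2298912.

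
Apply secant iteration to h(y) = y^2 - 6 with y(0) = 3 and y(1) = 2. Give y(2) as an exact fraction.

h(3) = 3, h(2) = -2. y(2) = 2 - (-2)·(2 - 3)/((-2) - 3) = 12/5.

12/5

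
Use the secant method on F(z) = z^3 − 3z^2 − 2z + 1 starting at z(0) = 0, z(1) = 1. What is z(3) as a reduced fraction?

F(0) = 1, F(1) = −3. z(2) = 1 − (−3)·(1 − 0)/((−3) − 1) = 1/4.
F(1) = −3, F(1/4) = 21/64. z(3) = (1/4) − (21/64)·((1/4) − 1)/((21/64) − (−3)) = 23/71.

23/71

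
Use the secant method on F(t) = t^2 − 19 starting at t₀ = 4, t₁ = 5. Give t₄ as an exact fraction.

F(4) = −3, F(5) = 6. t₂ = 5 − 6·(5 − 4)/(6 − (−3)) = 13/3.
F(5) = 6, F(13/3) = −2/9. t₃ = (13/3) − (−2/9)·((13/3) − 5)/((−2/9) − 6) = 61/14.
F(13/3) = −2/9, F(61/14) = −3/196. t₄ = (61/14) − (−3/196)·((61/14) − (13/3))/((−3/196) − (−2/9)) = 1591/365.

1591/365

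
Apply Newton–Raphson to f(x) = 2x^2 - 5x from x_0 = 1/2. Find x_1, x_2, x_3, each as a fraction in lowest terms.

x_1 = -1/6, x_2 = -1/102, x_3 = -1/26214

f'(x) = 4x - 5.
f(1/2) = -2, f'(1/2) = -3, so x_1 = (1/2) - (-2)/(-3) = -1/6.
f(-1/6) = 8/9, f'(-1/6) = -17/3, so x_2 = (-1/6) - (8/9)/(-17/3) = -1/102.
f(-1/102) = 128/2601, f'(-1/102) = -257/51, so x_3 = (-1/102) - (128/2601)/(-257/51) = -1/26214.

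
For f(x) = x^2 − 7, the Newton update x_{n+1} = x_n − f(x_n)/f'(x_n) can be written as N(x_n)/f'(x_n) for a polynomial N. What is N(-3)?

f'(x) = 2x.
N(x) = x·f'(x) − f(x) = x·(2x) − (x^2 − 7) = x^2 + 7.
N(-3) = 16.

16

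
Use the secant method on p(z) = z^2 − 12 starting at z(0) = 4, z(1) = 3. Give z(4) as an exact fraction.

p(4) = 4, p(3) = −3. z(2) = 3 − (−3)·(3 − 4)/((−3) − 4) = 24/7.
p(3) = −3, p(24/7) = −12/49. z(3) = (24/7) − (−12/49)·((24/7) − 3)/((−12/49) − (−3)) = 52/15.
p(24/7) = −12/49, p(52/15) = 4/225. z(4) = (52/15) − (4/225)·((52/15) − (24/7))/((4/225) − (−12/49)) = 627/181.

627/181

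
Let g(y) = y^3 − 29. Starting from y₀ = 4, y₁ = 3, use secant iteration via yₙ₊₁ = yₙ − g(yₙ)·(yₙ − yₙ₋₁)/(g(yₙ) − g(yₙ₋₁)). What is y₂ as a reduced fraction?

113/37

g(4) = 35, g(3) = −2. y₂ = 3 − (−2)·(3 − 4)/((−2) − 35) = 113/37.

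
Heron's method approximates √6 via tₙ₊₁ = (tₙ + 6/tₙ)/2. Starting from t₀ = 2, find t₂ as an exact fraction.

49/20

t₁ = (2 + 6/2)/2 = 5/2.
t₂ = (5/2 + 6/(5/2))/2 = 49/20.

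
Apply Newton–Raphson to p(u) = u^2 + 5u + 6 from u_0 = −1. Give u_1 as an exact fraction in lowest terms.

−5/3

p'(u) = 2u + 5.
p(−1) = 2, p'(−1) = 3, so u_1 = (−1) − 2/3 = −5/3.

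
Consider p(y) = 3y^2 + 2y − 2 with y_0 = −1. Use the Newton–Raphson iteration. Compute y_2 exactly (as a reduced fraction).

−107/88

p'(y) = 6y + 2.
p(−1) = −1, p'(−1) = −4, so y_1 = (−1) − (−1)/(−4) = −5/4.
p(−5/4) = 3/16, p'(−5/4) = −11/2, so y_2 = (−5/4) − (3/16)/(−11/2) = −107/88.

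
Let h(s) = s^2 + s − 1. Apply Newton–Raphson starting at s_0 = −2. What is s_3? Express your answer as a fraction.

−1597/987

h'(s) = 2s + 1.
h(−2) = 1, h'(−2) = −3, so s_1 = (−2) − 1/(−3) = −5/3.
h(−5/3) = 1/9, h'(−5/3) = −7/3, so s_2 = (−5/3) − (1/9)/(−7/3) = −34/21.
h(−34/21) = 1/441, h'(−34/21) = −47/21, so s_3 = (−34/21) − (1/441)/(−47/21) = −1597/987.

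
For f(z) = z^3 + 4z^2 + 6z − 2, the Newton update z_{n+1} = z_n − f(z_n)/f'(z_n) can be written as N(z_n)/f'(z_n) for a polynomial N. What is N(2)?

34

f'(z) = 3z^2 + 8z + 6.
N(z) = z·f'(z) − f(z) = z·(3z^2 + 8z + 6) − (z^3 + 4z^2 + 6z − 2) = 2z^3 + 4z^2 + 2.
N(2) = 34.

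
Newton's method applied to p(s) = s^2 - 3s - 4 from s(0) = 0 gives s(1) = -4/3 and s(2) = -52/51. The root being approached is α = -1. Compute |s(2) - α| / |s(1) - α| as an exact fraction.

s(1) - α = -4/3 - (-1) = -4/3 + 1 = -1/3, so |s(1) - α| = 1/3.
s(2) - α = -52/51 - (-1) = -52/51 + 1 = -1/51, so |s(2) - α| = 1/51.
Ratio = (1/51) / (1/3) = 1/17.

1/17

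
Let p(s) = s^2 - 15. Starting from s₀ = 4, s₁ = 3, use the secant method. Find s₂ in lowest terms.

27/7

p(4) = 1, p(3) = -6. s₂ = 3 - (-6)·(3 - 4)/((-6) - 1) = 27/7.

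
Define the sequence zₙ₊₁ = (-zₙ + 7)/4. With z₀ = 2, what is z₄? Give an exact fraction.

z₁ = (-2 + 7)/4 = 5/4.
z₂ = (-(5/4) + 7)/4 = 23/16.
z₃ = (-(23/16) + 7)/4 = 89/64.
z₄ = (-(89/64) + 7)/4 = 359/256.

359/256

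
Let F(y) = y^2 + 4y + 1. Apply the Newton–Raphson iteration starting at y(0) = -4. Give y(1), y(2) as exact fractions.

F'(y) = 2y + 4.
F(-4) = 1, F'(-4) = -4, so y(1) = (-4) - 1/(-4) = -15/4.
F(-15/4) = 1/16, F'(-15/4) = -7/2, so y(2) = (-15/4) - (1/16)/(-7/2) = -209/56.

y(1) = -15/4, y(2) = -209/56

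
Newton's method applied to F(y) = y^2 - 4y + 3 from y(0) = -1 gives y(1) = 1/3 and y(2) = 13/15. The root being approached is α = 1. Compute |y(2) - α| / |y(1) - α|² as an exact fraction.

y(1) - α = 1/3 - 1 = -2/3, so |y(1) - α| = 2/3.
y(2) - α = 13/15 - 1 = -2/15, so |y(2) - α| = 2/15.
|y(1) - α|² = 4/9.
Ratio = (2/15) / (4/9) = 3/10.

3/10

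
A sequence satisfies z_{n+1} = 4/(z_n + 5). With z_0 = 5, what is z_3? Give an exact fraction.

108/155

z_1 = 4/(5 + 5) = 2/5.
z_2 = 4/(2/5 + 5) = 20/27.
z_3 = 4/(20/27 + 5) = 108/155.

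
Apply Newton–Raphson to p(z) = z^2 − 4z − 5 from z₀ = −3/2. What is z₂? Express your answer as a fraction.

p'(z) = 2z − 4.
p(−3/2) = 13/4, p'(−3/2) = −7, so z₁ = (−3/2) − (13/4)/(−7) = −29/28.
p(−29/28) = 169/784, p'(−29/28) = −85/14, so z₂ = (−29/28) − (169/784)/(−85/14) = −4761/4760.

−4761/4760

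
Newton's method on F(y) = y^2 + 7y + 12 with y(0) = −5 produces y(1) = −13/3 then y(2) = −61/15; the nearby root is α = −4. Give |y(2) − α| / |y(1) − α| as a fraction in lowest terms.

y(1) − α = −13/3 − (−4) = −13/3 + 4 = −1/3, so |y(1) − α| = 1/3.
y(2) − α = −61/15 − (−4) = −61/15 + 4 = −1/15, so |y(2) − α| = 1/15.
Ratio = (1/15) / (1/3) = 1/5.

1/5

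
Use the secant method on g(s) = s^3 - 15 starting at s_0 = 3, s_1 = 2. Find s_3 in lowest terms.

12885/5179

g(3) = 12, g(2) = -7. s_2 = 2 - (-7)·(2 - 3)/((-7) - 12) = 45/19.
g(2) = -7, g(45/19) = -11760/6859. s_3 = (45/19) - (-11760/6859)·((45/19) - 2)/((-11760/6859) - (-7)) = 12885/5179.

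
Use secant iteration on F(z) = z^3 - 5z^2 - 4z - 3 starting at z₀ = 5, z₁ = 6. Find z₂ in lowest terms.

F(5) = -23, F(6) = 9. z₂ = 6 - 9·(6 - 5)/(9 - (-23)) = 183/32.

183/32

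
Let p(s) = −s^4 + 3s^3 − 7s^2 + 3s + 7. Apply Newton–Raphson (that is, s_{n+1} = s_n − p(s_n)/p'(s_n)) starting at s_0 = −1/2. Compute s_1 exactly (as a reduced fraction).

−155/204

p'(s) = −4s^3 + 9s^2 − 14s + 3.
p(−1/2) = 53/16, p'(−1/2) = 51/4, so s_1 = (−1/2) − (53/16)/(51/4) = −155/204.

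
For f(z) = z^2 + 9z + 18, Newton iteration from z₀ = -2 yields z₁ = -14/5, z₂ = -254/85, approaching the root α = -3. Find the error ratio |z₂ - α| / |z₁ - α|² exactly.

z₁ - α = -14/5 - (-3) = -14/5 + 3 = 1/5, so |z₁ - α| = 1/5.
z₂ - α = -254/85 - (-3) = -254/85 + 3 = 1/85, so |z₂ - α| = 1/85.
|z₁ - α|² = 1/25.
Ratio = (1/85) / (1/25) = 5/17.

5/17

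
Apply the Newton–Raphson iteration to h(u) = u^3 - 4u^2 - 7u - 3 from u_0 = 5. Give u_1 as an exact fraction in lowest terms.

153/28

h'(u) = 3u^2 - 8u - 7.
h(5) = -13, h'(5) = 28, so u_1 = 5 - (-13)/28 = 153/28.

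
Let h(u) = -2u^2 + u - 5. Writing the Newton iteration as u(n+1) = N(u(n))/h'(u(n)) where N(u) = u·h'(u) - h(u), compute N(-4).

-27

h'(u) = -4u + 1.
N(u) = u·h'(u) - h(u) = u·(-4u + 1) - (-2u^2 + u - 5) = -2u^2 + 5.
N(-4) = -27.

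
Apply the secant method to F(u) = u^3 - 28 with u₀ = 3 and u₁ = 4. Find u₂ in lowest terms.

112/37

F(3) = -1, F(4) = 36. u₂ = 4 - 36·(4 - 3)/(36 - (-1)) = 112/37.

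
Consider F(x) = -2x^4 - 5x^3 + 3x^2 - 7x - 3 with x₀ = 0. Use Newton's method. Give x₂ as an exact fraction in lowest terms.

F'(x) = -8x^3 - 15x^2 + 6x - 7.
F(0) = -3, F'(0) = -7, so x₁ = 0 - (-3)/(-7) = -3/7.
F(-3/7) = 2106/2401, F'(-3/7) = -4012/343, so x₂ = (-3/7) - (2106/2401)/(-4012/343) = -4965/14042.

-4965/14042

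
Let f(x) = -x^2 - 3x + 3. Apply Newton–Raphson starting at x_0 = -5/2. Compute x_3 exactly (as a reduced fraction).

-2916721/768800

f'(x) = -2x - 3.
f(-5/2) = 17/4, f'(-5/2) = 2, so x_1 = (-5/2) - (17/4)/2 = -37/8.
f(-37/8) = -289/64, f'(-37/8) = 25/4, so x_2 = (-37/8) - (-289/64)/(25/4) = -1561/400.
f(-1561/400) = -83521/160000, f'(-1561/400) = 961/200, so x_3 = (-1561/400) - (-83521/160000)/(961/200) = -2916721/768800.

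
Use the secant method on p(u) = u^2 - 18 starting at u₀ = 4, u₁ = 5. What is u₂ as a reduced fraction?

38/9

p(4) = -2, p(5) = 7. u₂ = 5 - 7·(5 - 4)/(7 - (-2)) = 38/9.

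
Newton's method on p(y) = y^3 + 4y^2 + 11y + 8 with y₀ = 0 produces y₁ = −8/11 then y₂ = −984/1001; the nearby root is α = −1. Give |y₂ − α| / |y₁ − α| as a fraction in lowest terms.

y₁ − α = −8/11 − (−1) = −8/11 + 1 = 3/11, so |y₁ − α| = 3/11.
y₂ − α = −984/1001 − (−1) = −984/1001 + 1 = 17/1001, so |y₂ − α| = 17/1001.
Ratio = (17/1001) / (3/11) = 17/273.

17/273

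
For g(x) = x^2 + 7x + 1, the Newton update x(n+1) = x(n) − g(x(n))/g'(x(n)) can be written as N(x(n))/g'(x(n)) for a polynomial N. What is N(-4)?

15

g'(x) = 2x + 7.
N(x) = x·g'(x) − g(x) = x·(2x + 7) − (x^2 + 7x + 1) = x^2 − 1.
N(-4) = 15.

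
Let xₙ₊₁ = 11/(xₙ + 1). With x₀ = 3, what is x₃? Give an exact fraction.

x₁ = 11/(3 + 1) = 11/4.
x₂ = 11/(11/4 + 1) = 44/15.
x₃ = 11/(44/15 + 1) = 165/59.

165/59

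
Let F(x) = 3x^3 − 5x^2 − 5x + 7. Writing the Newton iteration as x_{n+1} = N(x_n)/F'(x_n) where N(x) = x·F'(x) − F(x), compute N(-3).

F'(x) = 9x^2 − 10x − 5.
N(x) = x·F'(x) − F(x) = x·(9x^2 − 10x − 5) − (3x^3 − 5x^2 − 5x + 7) = 6x^3 − 5x^2 − 7.
N(-3) = −214.

−214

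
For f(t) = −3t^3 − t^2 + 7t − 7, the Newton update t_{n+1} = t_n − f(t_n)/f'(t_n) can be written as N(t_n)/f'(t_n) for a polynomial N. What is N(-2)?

f'(t) = −9t^2 − 2t + 7.
N(t) = t·f'(t) − f(t) = t·(−9t^2 − 2t + 7) − (−3t^3 − t^2 + 7t − 7) = −6t^3 − t^2 + 7.
N(-2) = 51.

51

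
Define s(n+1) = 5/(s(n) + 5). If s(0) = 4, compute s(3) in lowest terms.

50/59

s(1) = 5/(4 + 5) = 5/9.
s(2) = 5/(5/9 + 5) = 9/10.
s(3) = 5/(9/10 + 5) = 50/59.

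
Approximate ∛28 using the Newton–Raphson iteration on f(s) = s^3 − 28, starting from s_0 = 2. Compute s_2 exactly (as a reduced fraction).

f'(s) = 3s^2.
f(2) = −20, f'(2) = 12, so s_1 = 2 − (−20)/12 = 11/3.
f(11/3) = 575/27, f'(11/3) = 121/3, so s_2 = (11/3) − (575/27)/(121/3) = 3418/1089.

3418/1089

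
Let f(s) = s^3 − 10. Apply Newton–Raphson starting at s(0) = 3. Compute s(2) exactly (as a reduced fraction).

f'(s) = 3s^2.
f(3) = 17, f'(3) = 27, so s(1) = 3 − 17/27 = 64/27.
f(64/27) = 65314/19683, f'(64/27) = 4096/243, so s(2) = (64/27) − (65314/19683)/(4096/243) = 360559/165888.

360559/165888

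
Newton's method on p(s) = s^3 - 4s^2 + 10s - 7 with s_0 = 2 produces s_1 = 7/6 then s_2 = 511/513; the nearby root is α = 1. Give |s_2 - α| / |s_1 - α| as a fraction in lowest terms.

s_1 - α = 7/6 - 1 = 1/6, so |s_1 - α| = 1/6.
s_2 - α = 511/513 - 1 = -2/513, so |s_2 - α| = 2/513.
Ratio = (2/513) / (1/6) = 4/171.

4/171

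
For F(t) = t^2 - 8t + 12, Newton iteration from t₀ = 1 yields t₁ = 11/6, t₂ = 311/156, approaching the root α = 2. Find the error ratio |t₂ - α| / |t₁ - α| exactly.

t₁ - α = 11/6 - 2 = -1/6, so |t₁ - α| = 1/6.
t₂ - α = 311/156 - 2 = -1/156, so |t₂ - α| = 1/156.
Ratio = (1/156) / (1/6) = 1/26.

1/26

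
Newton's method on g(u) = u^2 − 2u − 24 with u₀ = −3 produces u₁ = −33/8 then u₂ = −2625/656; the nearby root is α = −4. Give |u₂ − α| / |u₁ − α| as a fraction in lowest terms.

1/82

u₁ − α = −33/8 − (−4) = −33/8 + 4 = −1/8, so |u₁ − α| = 1/8.
u₂ − α = −2625/656 − (−4) = −2625/656 + 4 = −1/656, so |u₂ − α| = 1/656.
Ratio = (1/656) / (1/8) = 1/82.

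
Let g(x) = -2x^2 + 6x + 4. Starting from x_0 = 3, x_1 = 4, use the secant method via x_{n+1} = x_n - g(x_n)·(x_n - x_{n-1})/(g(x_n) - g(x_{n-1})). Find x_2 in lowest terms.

7/2

g(3) = 4, g(4) = -4. x_2 = 4 - (-4)·(4 - 3)/((-4) - 4) = 7/2.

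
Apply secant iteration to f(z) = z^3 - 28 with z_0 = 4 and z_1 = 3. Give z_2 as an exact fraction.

112/37

f(4) = 36, f(3) = -1. z_2 = 3 - (-1)·(3 - 4)/((-1) - 36) = 112/37.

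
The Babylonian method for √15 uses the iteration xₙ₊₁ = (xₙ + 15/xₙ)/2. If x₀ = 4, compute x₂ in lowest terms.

x₁ = (4 + 15/4)/2 = 31/8.
x₂ = (31/8 + 15/(31/8))/2 = 1921/496.

1921/496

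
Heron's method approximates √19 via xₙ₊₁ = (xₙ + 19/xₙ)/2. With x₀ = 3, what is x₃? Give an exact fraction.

268753/61656

x₁ = (3 + 19/3)/2 = 14/3.
x₂ = (14/3 + 19/(14/3))/2 = 367/84.
x₃ = (367/84 + 19/(367/84))/2 = 268753/61656.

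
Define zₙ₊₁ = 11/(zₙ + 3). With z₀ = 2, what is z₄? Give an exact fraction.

z₁ = 11/(2 + 3) = 11/5.
z₂ = 11/(11/5 + 3) = 55/26.
z₃ = 11/(55/26 + 3) = 286/133.
z₄ = 11/(286/133 + 3) = 1463/685.

1463/685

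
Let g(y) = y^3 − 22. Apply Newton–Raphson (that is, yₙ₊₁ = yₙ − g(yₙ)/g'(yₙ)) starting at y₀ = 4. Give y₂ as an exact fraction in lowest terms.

g'(y) = 3y^2.
g(4) = 42, g'(4) = 48, so y₁ = 4 − 42/48 = 25/8.
g(25/8) = 4361/512, g'(25/8) = 1875/64, so y₂ = (25/8) − (4361/512)/(1875/64) = 21257/7500.

21257/7500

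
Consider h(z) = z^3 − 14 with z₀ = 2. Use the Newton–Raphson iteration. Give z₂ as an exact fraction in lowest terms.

h'(z) = 3z^2.
h(2) = −6, h'(2) = 12, so z₁ = 2 − (−6)/12 = 5/2.
h(5/2) = 13/8, h'(5/2) = 75/4, so z₂ = (5/2) − (13/8)/(75/4) = 181/75.

181/75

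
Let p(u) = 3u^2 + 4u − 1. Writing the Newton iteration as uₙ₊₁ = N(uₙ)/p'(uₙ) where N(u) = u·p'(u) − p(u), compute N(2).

p'(u) = 6u + 4.
N(u) = u·p'(u) − p(u) = u·(6u + 4) − (3u^2 + 4u − 1) = 3u^2 + 1.
N(2) = 13.

13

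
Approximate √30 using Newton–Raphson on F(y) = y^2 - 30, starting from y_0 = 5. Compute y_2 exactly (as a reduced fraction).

F'(y) = 2y.
F(5) = -5, F'(5) = 10, so y_1 = 5 - (-5)/10 = 11/2.
F(11/2) = 1/4, F'(11/2) = 11, so y_2 = (11/2) - (1/4)/11 = 241/44.

241/44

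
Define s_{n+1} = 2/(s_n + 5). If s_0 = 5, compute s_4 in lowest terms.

35/94

s_1 = 2/(5 + 5) = 1/5.
s_2 = 2/(1/5 + 5) = 5/13.
s_3 = 2/(5/13 + 5) = 13/35.
s_4 = 2/(13/35 + 5) = 35/94.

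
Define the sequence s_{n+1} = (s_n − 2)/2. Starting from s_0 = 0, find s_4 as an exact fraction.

s_1 = (0 − 2)/2 = −1.
s_2 = ((−1) − 2)/2 = −3/2.
s_3 = ((−3/2) − 2)/2 = −7/4.
s_4 = ((−7/4) − 2)/2 = −15/8.

−15/8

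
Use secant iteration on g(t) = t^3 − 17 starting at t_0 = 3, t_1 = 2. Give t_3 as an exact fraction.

4709/1813

g(3) = 10, g(2) = −9. t_2 = 2 − (−9)·(2 − 3)/((−9) − 10) = 47/19.
g(2) = −9, g(47/19) = −12780/6859. t_3 = (47/19) − (−12780/6859)·((47/19) − 2)/((−12780/6859) − (−9)) = 4709/1813.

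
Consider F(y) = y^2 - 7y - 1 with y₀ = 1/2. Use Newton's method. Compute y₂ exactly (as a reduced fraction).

F'(y) = 2y - 7.
F(1/2) = -17/4, F'(1/2) = -6, so y₁ = (1/2) - (-17/4)/(-6) = -5/24.
F(-5/24) = 289/576, F'(-5/24) = -89/12, so y₂ = (-5/24) - (289/576)/(-89/12) = -601/4272.

-601/4272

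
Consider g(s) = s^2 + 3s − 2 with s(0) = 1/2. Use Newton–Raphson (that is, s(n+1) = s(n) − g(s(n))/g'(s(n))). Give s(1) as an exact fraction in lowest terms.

9/16

g'(s) = 2s + 3.
g(1/2) = −1/4, g'(1/2) = 4, so s(1) = (1/2) − (−1/4)/4 = 9/16.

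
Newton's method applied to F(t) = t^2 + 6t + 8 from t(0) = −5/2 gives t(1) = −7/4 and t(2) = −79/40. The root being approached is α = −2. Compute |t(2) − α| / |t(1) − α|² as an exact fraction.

t(1) − α = −7/4 − (−2) = −7/4 + 2 = 1/4, so |t(1) − α| = 1/4.
t(2) − α = −79/40 − (−2) = −79/40 + 2 = 1/40, so |t(2) − α| = 1/40.
|t(1) − α|² = 1/16.
Ratio = (1/40) / (1/16) = 2/5.

2/5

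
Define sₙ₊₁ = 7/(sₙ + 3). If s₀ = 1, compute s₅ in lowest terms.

2716/1759

s₁ = 7/(1 + 3) = 7/4.
s₂ = 7/(7/4 + 3) = 28/19.
s₃ = 7/(28/19 + 3) = 133/85.
s₄ = 7/(133/85 + 3) = 595/388.
s₅ = 7/(595/388 + 3) = 2716/1759.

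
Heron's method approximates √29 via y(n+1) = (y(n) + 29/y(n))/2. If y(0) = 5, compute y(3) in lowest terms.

y(1) = (5 + 29/5)/2 = 27/5.
y(2) = (27/5 + 29/(27/5))/2 = 727/135.
y(3) = (727/135 + 29/(727/135))/2 = 528527/98145.

528527/98145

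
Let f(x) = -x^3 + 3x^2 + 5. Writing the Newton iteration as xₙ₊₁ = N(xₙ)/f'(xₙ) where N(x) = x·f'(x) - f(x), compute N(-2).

f'(x) = -3x^2 + 6x.
N(x) = x·f'(x) - f(x) = x·(-3x^2 + 6x) - (-x^3 + 3x^2 + 5) = -2x^3 + 3x^2 - 5.
N(-2) = 23.

23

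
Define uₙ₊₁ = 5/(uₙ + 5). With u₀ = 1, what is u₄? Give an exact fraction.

41/48

u₁ = 5/(1 + 5) = 5/6.
u₂ = 5/(5/6 + 5) = 6/7.
u₃ = 5/(6/7 + 5) = 35/41.
u₄ = 5/(35/41 + 5) = 41/48.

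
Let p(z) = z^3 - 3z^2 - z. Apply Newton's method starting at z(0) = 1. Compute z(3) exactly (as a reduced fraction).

p'(z) = 3z^2 - 6z - 1.
p(1) = -3, p'(1) = -4, so z(1) = 1 - (-3)/(-4) = 1/4.
p(1/4) = -27/64, p'(1/4) = -37/16, so z(2) = (1/4) - (-27/64)/(-37/16) = 5/74.
p(5/74) = -32805/405224, p'(5/74) = -7621/5476, so z(3) = (5/74) - (-32805/405224)/(-7621/5476) = 2650/281977.

2650/281977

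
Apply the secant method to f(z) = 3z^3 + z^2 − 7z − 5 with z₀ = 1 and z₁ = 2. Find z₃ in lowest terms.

f(1) = −8, f(2) = 9. z₂ = 2 − 9·(2 − 1)/(9 − (−8)) = 25/17.
f(2) = 9, f(25/17) = −17640/4913. z₃ = (25/17) − (−17640/4913)·((25/17) − 2)/((−17640/4913) − 9) = 3715/2291.

3715/2291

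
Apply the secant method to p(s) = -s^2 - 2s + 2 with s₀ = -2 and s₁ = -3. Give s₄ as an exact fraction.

p(-2) = 2, p(-3) = -1. s₂ = (-3) - (-1)·((-3) - (-2))/((-1) - 2) = -8/3.
p(-3) = -1, p(-8/3) = 2/9. s₃ = (-8/3) - (2/9)·((-8/3) - (-3))/((2/9) - (-1)) = -30/11.
p(-8/3) = 2/9, p(-30/11) = 2/121. s₄ = (-30/11) - (2/121)·((-30/11) - (-8/3))/((2/121) - (2/9)) = -153/56.

-153/56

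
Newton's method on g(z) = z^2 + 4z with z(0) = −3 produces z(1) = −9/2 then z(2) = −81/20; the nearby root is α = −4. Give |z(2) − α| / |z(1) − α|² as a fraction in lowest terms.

z(1) − α = −9/2 − (−4) = −9/2 + 4 = −1/2, so |z(1) − α| = 1/2.
z(2) − α = −81/20 − (−4) = −81/20 + 4 = −1/20, so |z(2) − α| = 1/20.
|z(1) − α|² = 1/4.
Ratio = (1/20) / (1/4) = 1/5.

1/5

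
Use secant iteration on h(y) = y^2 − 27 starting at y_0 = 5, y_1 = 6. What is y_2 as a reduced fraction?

57/11

h(5) = −2, h(6) = 9. y_2 = 6 − 9·(6 − 5)/(9 − (−2)) = 57/11.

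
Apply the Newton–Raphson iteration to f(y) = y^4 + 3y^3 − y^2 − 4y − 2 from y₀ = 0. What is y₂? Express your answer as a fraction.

f'(y) = 4y^3 + 9y^2 − 2y − 4.
f(0) = −2, f'(0) = −4, so y₁ = 0 − (−2)/(−4) = −1/2.
f(−1/2) = −9/16, f'(−1/2) = −5/4, so y₂ = (−1/2) − (−9/16)/(−5/4) = −19/20.

−19/20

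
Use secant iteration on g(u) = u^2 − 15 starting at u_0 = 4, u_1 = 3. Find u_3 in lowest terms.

31/8

g(4) = 1, g(3) = −6. u_2 = 3 − (−6)·(3 − 4)/((−6) − 1) = 27/7.
g(3) = −6, g(27/7) = −6/49. u_3 = (27/7) − (−6/49)·((27/7) − 3)/((−6/49) − (−6)) = 31/8.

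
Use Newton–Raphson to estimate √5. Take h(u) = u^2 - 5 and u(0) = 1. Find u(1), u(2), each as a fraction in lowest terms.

h'(u) = 2u.
h(1) = -4, h'(1) = 2, so u(1) = 1 - (-4)/2 = 3.
h(3) = 4, h'(3) = 6, so u(2) = 3 - 4/6 = 7/3.

u(1) = 3, u(2) = 7/3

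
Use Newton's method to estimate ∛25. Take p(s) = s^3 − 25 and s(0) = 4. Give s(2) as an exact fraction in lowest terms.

p'(s) = 3s^2.
p(4) = 39, p'(4) = 48, so s(1) = 4 − 39/48 = 51/16.
p(51/16) = 30251/4096, p'(51/16) = 7803/256, so s(2) = (51/16) − (30251/4096)/(7803/256) = 183851/62424.

183851/62424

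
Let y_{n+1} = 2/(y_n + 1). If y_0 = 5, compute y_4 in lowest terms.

y_1 = 2/(5 + 1) = 1/3.
y_2 = 2/(1/3 + 1) = 3/2.
y_3 = 2/(3/2 + 1) = 4/5.
y_4 = 2/(4/5 + 1) = 10/9.

10/9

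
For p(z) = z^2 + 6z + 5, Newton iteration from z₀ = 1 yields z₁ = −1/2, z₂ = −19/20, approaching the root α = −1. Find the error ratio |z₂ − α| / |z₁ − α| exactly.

1/10

z₁ − α = −1/2 − (−1) = −1/2 + 1 = 1/2, so |z₁ − α| = 1/2.
z₂ − α = −19/20 − (−1) = −19/20 + 1 = 1/20, so |z₂ − α| = 1/20.
Ratio = (1/20) / (1/2) = 1/10.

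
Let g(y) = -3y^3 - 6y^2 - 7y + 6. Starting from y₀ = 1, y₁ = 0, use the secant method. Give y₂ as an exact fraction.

3/8

g(1) = -10, g(0) = 6. y₂ = 0 - 6·(0 - 1)/(6 - (-10)) = 3/8.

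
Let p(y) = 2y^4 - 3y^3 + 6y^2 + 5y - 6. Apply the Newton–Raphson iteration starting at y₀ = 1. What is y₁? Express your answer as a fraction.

p'(y) = 8y^3 - 9y^2 + 12y + 5.
p(1) = 4, p'(1) = 16, so y₁ = 1 - 4/16 = 3/4.

3/4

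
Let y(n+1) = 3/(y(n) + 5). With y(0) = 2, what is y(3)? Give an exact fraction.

114/211

y(1) = 3/(2 + 5) = 3/7.
y(2) = 3/(3/7 + 5) = 21/38.
y(3) = 3/(21/38 + 5) = 114/211.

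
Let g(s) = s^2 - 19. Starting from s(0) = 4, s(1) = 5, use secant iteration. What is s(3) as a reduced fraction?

61/14

g(4) = -3, g(5) = 6. s(2) = 5 - 6·(5 - 4)/(6 - (-3)) = 13/3.
g(5) = 6, g(13/3) = -2/9. s(3) = (13/3) - (-2/9)·((13/3) - 5)/((-2/9) - 6) = 61/14.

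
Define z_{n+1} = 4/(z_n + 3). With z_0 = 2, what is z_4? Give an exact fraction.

z_1 = 4/(2 + 3) = 4/5.
z_2 = 4/(4/5 + 3) = 20/19.
z_3 = 4/(20/19 + 3) = 76/77.
z_4 = 4/(76/77 + 3) = 308/307.

308/307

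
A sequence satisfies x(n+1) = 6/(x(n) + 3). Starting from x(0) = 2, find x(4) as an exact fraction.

x(1) = 6/(2 + 3) = 6/5.
x(2) = 6/(6/5 + 3) = 10/7.
x(3) = 6/(10/7 + 3) = 42/31.
x(4) = 6/(42/31 + 3) = 62/45.

62/45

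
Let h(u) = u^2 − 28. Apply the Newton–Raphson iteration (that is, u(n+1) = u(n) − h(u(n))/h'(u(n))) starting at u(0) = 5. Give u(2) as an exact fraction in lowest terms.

5609/1060

h'(u) = 2u.
h(5) = −3, h'(5) = 10, so u(1) = 5 − (−3)/10 = 53/10.
h(53/10) = 9/100, h'(53/10) = 53/5, so u(2) = (53/10) − (9/100)/(53/5) = 5609/1060.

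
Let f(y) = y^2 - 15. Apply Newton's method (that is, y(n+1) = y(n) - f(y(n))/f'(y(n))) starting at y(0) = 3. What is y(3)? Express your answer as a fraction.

f'(y) = 2y.
f(3) = -6, f'(3) = 6, so y(1) = 3 - (-6)/6 = 4.
f(4) = 1, f'(4) = 8, so y(2) = 4 - 1/8 = 31/8.
f(31/8) = 1/64, f'(31/8) = 31/4, so y(3) = (31/8) - (1/64)/(31/4) = 1921/496.

1921/496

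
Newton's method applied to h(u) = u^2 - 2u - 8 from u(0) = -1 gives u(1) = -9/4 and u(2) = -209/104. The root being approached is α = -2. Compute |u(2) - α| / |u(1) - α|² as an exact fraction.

u(1) - α = -9/4 - (-2) = -9/4 + 2 = -1/4, so |u(1) - α| = 1/4.
u(2) - α = -209/104 - (-2) = -209/104 + 2 = -1/104, so |u(2) - α| = 1/104.
|u(1) - α|² = 1/16.
Ratio = (1/104) / (1/16) = 2/13.

2/13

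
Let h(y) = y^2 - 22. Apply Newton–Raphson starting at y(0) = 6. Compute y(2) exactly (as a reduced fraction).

1633/348

h'(y) = 2y.
h(6) = 14, h'(6) = 12, so y(1) = 6 - 14/12 = 29/6.
h(29/6) = 49/36, h'(29/6) = 29/3, so y(2) = (29/6) - (49/36)/(29/3) = 1633/348.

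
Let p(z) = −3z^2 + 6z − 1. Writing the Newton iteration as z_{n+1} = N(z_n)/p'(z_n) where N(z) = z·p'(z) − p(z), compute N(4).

−47

p'(z) = −6z + 6.
N(z) = z·p'(z) − p(z) = z·(−6z + 6) − (−3z^2 + 6z − 1) = −3z^2 + 1.
N(4) = −47.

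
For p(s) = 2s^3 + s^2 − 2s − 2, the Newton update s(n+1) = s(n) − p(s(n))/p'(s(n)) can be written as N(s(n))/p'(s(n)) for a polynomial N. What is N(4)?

274

p'(s) = 6s^2 + 2s − 2.
N(s) = s·p'(s) − p(s) = s·(6s^2 + 2s − 2) − (2s^3 + s^2 − 2s − 2) = 4s^3 + s^2 + 2.
N(4) = 274.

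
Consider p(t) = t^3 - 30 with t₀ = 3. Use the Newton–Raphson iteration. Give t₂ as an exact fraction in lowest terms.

32887/10584

p'(t) = 3t^2.
p(3) = -3, p'(3) = 27, so t₁ = 3 - (-3)/27 = 28/9.
p(28/9) = 82/729, p'(28/9) = 784/27, so t₂ = (28/9) - (82/729)/(784/27) = 32887/10584.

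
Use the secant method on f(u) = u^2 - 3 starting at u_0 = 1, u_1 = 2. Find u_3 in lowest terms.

19/11

f(1) = -2, f(2) = 1. u_2 = 2 - 1·(2 - 1)/(1 - (-2)) = 5/3.
f(2) = 1, f(5/3) = -2/9. u_3 = (5/3) - (-2/9)·((5/3) - 2)/((-2/9) - 1) = 19/11.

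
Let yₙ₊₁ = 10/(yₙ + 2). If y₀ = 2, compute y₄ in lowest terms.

y₁ = 10/(2 + 2) = 5/2.
y₂ = 10/(5/2 + 2) = 20/9.
y₃ = 10/(20/9 + 2) = 45/19.
y₄ = 10/(45/19 + 2) = 190/83.

190/83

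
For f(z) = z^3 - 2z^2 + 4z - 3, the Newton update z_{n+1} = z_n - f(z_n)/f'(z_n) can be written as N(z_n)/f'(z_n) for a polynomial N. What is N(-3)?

f'(z) = 3z^2 - 4z + 4.
N(z) = z·f'(z) - f(z) = z·(3z^2 - 4z + 4) - (z^3 - 2z^2 + 4z - 3) = 2z^3 - 2z^2 + 3.
N(-3) = -69.

-69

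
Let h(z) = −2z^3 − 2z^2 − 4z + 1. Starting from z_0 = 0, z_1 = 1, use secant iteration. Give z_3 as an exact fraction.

h(0) = 1, h(1) = −7. z_2 = 1 − (−7)·(1 − 0)/((−7) − 1) = 1/8.
h(1) = −7, h(1/8) = 119/256. z_3 = (1/8) − (119/256)·((1/8) − 1)/((119/256) − (−7)) = 7/39.

7/39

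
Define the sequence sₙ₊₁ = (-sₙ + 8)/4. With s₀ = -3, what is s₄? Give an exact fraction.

s₁ = (-(-3) + 8)/4 = 11/4.
s₂ = (-(11/4) + 8)/4 = 21/16.
s₃ = (-(21/16) + 8)/4 = 107/64.
s₄ = (-(107/64) + 8)/4 = 405/256.

405/256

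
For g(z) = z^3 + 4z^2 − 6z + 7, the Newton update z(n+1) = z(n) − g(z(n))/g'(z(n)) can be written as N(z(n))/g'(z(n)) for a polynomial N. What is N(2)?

25

g'(z) = 3z^2 + 8z − 6.
N(z) = z·g'(z) − g(z) = z·(3z^2 + 8z − 6) − (z^3 + 4z^2 − 6z + 7) = 2z^3 + 4z^2 − 7.
N(2) = 25.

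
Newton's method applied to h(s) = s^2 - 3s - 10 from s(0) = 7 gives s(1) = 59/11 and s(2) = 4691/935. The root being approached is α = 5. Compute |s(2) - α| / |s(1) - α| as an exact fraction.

s(1) - α = 59/11 - 5 = 4/11, so |s(1) - α| = 4/11.
s(2) - α = 4691/935 - 5 = 16/935, so |s(2) - α| = 16/935.
Ratio = (16/935) / (4/11) = 4/85.

4/85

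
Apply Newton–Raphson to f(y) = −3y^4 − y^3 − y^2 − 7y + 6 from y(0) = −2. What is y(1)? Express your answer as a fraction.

f'(y) = −12y^3 − 3y^2 − 2y − 7.
f(−2) = −24, f'(−2) = 81, so y(1) = (−2) − (−24)/81 = −46/27.

−46/27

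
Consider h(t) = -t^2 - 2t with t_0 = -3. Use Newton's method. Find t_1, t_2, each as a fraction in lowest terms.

t_1 = -9/4, t_2 = -81/40

h'(t) = -2t - 2.
h(-3) = -3, h'(-3) = 4, so t_1 = (-3) - (-3)/4 = -9/4.
h(-9/4) = -9/16, h'(-9/4) = 5/2, so t_2 = (-9/4) - (-9/16)/(5/2) = -81/40.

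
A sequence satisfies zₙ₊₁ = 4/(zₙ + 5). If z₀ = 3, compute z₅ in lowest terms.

z₁ = 4/(3 + 5) = 1/2.
z₂ = 4/(1/2 + 5) = 8/11.
z₃ = 4/(8/11 + 5) = 44/63.
z₄ = 4/(44/63 + 5) = 252/359.
z₅ = 4/(252/359 + 5) = 1436/2047.

1436/2047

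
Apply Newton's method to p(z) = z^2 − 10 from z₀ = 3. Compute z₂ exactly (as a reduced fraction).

721/228

p'(z) = 2z.
p(3) = −1, p'(3) = 6, so z₁ = 3 − (−1)/6 = 19/6.
p(19/6) = 1/36, p'(19/6) = 19/3, so z₂ = (19/6) − (1/36)/(19/3) = 721/228.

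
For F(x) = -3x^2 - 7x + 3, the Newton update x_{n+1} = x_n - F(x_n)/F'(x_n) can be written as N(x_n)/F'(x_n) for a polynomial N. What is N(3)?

-30

F'(x) = -6x - 7.
N(x) = x·F'(x) - F(x) = x·(-6x - 7) - (-3x^2 - 7x + 3) = -3x^2 - 3.
N(3) = -30.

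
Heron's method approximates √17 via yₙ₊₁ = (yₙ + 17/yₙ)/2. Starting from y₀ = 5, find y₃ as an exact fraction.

187457/45465

y₁ = (5 + 17/5)/2 = 21/5.
y₂ = (21/5 + 17/(21/5))/2 = 433/105.
y₃ = (433/105 + 17/(433/105))/2 = 187457/45465.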